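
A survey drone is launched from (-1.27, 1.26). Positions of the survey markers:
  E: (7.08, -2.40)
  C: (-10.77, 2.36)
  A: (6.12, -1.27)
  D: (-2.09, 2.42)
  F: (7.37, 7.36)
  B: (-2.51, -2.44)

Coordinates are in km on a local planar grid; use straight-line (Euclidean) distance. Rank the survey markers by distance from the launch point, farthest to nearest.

F, C, E, A, B, D

Computing each straight-line distance from (-1.27, 1.26):
F (7.37, 7.36): 10.6 km
C (-10.77, 2.36): 9.6 km
E (7.08, -2.40): 9.1 km
A (6.12, -1.27): 7.8 km
B (-2.51, -2.44): 3.9 km
D (-2.09, 2.42): 1.4 km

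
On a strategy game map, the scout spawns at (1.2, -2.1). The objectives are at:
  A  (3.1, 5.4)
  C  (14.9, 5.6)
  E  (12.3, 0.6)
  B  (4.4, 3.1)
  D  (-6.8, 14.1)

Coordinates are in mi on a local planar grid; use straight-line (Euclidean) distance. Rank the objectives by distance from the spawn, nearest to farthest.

Computing each straight-line distance from (1.2, -2.1):
B (4.4, 3.1): 6.1 mi
A (3.1, 5.4): 7.7 mi
E (12.3, 0.6): 11.4 mi
C (14.9, 5.6): 15.7 mi
D (-6.8, 14.1): 18.1 mi

B, A, E, C, D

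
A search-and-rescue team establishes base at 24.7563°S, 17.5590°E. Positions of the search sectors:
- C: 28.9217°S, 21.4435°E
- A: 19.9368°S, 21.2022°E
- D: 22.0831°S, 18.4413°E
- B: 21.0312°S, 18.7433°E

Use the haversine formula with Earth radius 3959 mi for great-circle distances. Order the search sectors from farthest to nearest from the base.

Distance from the base at 24.7563°S, 17.5590°E to each:
A 19.9368°S, 21.2022°E: 406.3 mi
C 28.9217°S, 21.4435°E: 374.4 mi
B 21.0312°S, 18.7433°E: 268.2 mi
D 22.0831°S, 18.4413°E: 193.0 mi

A, C, B, D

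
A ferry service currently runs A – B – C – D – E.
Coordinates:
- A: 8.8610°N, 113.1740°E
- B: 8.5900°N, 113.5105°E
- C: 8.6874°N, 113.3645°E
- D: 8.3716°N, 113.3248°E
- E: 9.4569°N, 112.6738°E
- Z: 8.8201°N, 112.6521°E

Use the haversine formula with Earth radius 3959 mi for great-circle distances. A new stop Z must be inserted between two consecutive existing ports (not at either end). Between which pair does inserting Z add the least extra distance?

between D and E

Added distance for inserting Z between each consecutive pair:
A–B: 66.8 mi
B–C: 98.2 mi
C–D: 83.0 mi
D–E: 12.3 mi
Smallest added distance is 12.3 mi, inserting between D and E.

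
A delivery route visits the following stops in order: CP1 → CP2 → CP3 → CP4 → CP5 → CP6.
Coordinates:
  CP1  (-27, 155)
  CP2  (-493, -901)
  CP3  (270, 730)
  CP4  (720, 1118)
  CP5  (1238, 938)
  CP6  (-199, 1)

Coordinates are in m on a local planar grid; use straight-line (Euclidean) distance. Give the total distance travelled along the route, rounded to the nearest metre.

5813 m

Leg distances:
CP1→CP2: 1154.2 m  (cumulative 1154.2 m)
CP2→CP3: 1800.6 m  (cumulative 2954.9 m)
CP3→CP4: 594.2 m  (cumulative 3549.1 m)
CP4→CP5: 548.4 m  (cumulative 4097.5 m)
CP5→CP6: 1715.5 m  (cumulative 5813.0 m)
Total route length ≈ 5813 m.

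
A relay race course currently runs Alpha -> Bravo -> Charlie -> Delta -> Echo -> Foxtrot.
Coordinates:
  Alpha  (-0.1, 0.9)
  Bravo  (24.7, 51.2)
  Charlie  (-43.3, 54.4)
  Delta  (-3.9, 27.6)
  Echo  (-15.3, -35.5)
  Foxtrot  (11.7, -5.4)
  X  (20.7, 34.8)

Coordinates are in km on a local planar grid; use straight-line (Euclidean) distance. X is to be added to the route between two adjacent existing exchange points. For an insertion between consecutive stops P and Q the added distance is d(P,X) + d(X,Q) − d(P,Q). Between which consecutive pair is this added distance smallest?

Added distance for inserting X between each consecutive pair:
Alpha–Bravo: 0.6 km
Bravo–Charlie: 15.7 km
Charlie–Delta: 44.9 km
Delta–Echo: 40.5 km
Echo–Foxtrot: 79.7 km
Smallest added distance is 0.6 km, inserting between Alpha and Bravo.

between Alpha and Bravo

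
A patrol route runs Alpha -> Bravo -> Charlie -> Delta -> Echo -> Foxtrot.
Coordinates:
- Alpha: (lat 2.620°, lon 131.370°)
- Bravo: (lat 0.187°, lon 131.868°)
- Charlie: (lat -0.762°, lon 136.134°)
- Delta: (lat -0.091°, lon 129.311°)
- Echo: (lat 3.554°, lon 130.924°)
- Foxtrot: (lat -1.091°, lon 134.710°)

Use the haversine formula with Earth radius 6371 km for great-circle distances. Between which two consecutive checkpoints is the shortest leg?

Alpha–Bravo

Leg distances:
Alpha→Bravo: 276.1 km
Bravo→Charlie: 485.9 km
Charlie→Delta: 762.3 km
Delta→Echo: 443.2 km
Echo→Foxtrot: 666.2 km
The shortest leg is Alpha–Bravo at 276.1 km.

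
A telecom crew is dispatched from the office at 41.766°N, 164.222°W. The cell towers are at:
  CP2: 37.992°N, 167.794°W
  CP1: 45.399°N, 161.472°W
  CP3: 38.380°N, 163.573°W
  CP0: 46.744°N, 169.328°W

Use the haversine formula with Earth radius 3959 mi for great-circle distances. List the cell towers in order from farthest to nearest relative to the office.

CP0, CP2, CP1, CP3

Distances from the office:
CP0 46.744°N, 169.328°W: 426.6 mi
CP2 37.992°N, 167.794°W: 322.2 mi
CP1 45.399°N, 161.472°W: 286.2 mi
CP3 38.380°N, 163.573°W: 236.5 mi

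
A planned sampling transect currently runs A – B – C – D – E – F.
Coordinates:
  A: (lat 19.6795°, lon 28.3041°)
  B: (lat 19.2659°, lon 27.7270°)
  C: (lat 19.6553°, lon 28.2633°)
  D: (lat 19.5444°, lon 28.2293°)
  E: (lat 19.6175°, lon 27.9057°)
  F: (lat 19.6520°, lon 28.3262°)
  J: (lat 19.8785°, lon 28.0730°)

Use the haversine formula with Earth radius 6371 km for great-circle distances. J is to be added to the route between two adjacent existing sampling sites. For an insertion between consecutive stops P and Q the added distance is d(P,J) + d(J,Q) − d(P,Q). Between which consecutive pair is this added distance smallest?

Added distance for inserting J between each consecutive pair:
A–B: 33.9 km
B–C: 38.0 km
C–D: 59.6 km
D–E: 39.6 km
E–F: 26.2 km
Smallest added distance is 26.2 km, inserting between E and F.

between E and F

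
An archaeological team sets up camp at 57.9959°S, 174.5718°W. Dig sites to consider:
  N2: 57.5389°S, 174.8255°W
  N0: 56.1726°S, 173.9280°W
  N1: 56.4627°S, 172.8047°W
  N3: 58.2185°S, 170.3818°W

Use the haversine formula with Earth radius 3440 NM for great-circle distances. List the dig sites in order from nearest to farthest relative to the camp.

N2, N1, N0, N3

Distance from the camp at 57.9959°S, 174.5718°W to each:
N2 57.5389°S, 174.8255°W: 28.6 NM
N1 56.4627°S, 172.8047°W: 108.5 NM
N0 56.1726°S, 173.9280°W: 111.5 NM
N3 58.2185°S, 170.3818°W: 133.6 NM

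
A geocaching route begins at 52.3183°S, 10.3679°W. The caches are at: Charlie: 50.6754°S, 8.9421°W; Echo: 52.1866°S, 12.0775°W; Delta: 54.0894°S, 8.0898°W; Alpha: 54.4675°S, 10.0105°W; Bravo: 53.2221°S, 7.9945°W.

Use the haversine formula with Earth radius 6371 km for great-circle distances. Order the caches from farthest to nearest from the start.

Distances from the start:
Delta 54.0894°S, 8.0898°W: 248.6 km
Alpha 54.4675°S, 10.0105°W: 240.2 km
Charlie 50.6754°S, 8.9421°W: 207.6 km
Bravo 53.2221°S, 7.9945°W: 188.6 km
Echo 52.1866°S, 12.0775°W: 117.3 km

Delta, Alpha, Charlie, Bravo, Echo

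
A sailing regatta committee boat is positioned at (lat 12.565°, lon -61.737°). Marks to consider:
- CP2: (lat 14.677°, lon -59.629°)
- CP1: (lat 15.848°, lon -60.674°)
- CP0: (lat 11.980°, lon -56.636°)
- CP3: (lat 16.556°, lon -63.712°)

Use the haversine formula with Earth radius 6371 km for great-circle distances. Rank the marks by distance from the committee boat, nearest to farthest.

CP2, CP1, CP3, CP0

Distance from the committee boat at (lat 12.565°, lon -61.737°) to each:
CP2 (lat 14.677°, lon -59.629°): 327.2 km
CP1 (lat 15.848°, lon -60.674°): 382.6 km
CP3 (lat 16.556°, lon -63.712°): 492.0 km
CP0 (lat 11.980°, lon -56.636°): 558.0 km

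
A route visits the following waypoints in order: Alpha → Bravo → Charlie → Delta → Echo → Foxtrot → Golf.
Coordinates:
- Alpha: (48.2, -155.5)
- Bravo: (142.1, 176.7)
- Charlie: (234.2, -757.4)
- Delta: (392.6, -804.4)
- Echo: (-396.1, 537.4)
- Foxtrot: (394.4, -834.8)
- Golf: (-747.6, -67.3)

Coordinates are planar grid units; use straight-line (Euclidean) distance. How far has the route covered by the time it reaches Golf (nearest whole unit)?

Leg distances:
Alpha→Bravo: 345.2  (cumulative 345.2)
Bravo→Charlie: 938.6  (cumulative 1283.8)
Charlie→Delta: 165.2  (cumulative 1449.1)
Delta→Echo: 1556.4  (cumulative 3005.5)
Echo→Foxtrot: 1583.6  (cumulative 4589.1)
Foxtrot→Golf: 1375.9  (cumulative 5965.1)
Cumulative distance at Golf ≈ 5965.

5965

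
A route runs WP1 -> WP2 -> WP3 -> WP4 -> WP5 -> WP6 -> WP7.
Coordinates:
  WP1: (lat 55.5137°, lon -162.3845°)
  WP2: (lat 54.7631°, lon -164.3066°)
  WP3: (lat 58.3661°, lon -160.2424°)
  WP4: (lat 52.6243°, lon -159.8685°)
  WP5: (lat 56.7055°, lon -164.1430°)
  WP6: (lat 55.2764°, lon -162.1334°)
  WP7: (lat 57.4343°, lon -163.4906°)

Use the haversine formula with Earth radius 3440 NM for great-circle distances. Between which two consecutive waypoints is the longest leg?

Leg distances:
WP1→WP2: 79.9 NM
WP2→WP3: 254.6 NM
WP3→WP4: 345.0 NM
WP4→WP5: 286.4 NM
WP5→WP6: 109.2 NM
WP6→WP7: 137.2 NM
The longest leg is WP3–WP4 at 345.0 NM.

WP3–WP4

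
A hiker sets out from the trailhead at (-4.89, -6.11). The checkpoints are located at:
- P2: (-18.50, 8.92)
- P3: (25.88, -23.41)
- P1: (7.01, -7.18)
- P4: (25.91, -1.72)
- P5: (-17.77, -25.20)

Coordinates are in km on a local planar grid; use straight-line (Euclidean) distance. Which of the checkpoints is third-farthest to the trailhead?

Distance to each, sorted:
P3: 35.3 km
P4: 31.1 km
P5: 23.0 km
P2: 20.3 km
P1: 11.9 km
The third-farthest is P5 at 23.0 km.

P5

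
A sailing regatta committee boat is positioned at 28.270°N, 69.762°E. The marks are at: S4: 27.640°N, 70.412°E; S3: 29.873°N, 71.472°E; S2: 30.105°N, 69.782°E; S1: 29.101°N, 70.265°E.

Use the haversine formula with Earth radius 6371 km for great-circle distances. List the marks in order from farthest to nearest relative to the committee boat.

S3, S2, S1, S4

Distances from the committee boat:
S3 29.873°N, 71.472°E: 243.7 km
S2 30.105°N, 69.782°E: 204.1 km
S1 29.101°N, 70.265°E: 104.6 km
S4 27.640°N, 70.412°E: 94.8 km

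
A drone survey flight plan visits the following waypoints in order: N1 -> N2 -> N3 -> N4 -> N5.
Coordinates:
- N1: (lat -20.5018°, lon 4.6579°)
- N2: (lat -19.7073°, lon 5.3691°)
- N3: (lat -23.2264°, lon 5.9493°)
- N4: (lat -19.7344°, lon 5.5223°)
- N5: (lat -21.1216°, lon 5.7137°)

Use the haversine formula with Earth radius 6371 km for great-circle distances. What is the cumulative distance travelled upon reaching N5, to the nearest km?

1058 km

Leg distances:
N1→N2: 115.4 km  (cumulative 115.4 km)
N2→N3: 395.9 km  (cumulative 511.3 km)
N3→N4: 390.8 km  (cumulative 902.1 km)
N4→N5: 155.5 km  (cumulative 1057.6 km)
Cumulative distance at N5 ≈ 1058 km.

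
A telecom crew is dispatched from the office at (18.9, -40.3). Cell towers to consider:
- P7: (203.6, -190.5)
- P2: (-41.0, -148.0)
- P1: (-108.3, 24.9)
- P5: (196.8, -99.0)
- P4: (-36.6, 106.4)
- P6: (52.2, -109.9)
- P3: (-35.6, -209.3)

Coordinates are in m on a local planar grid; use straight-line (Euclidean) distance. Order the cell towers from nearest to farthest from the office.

P6, P2, P1, P4, P3, P5, P7

Computing each straight-line distance from (18.9, -40.3):
P6 (52.2, -109.9): 77.2 m
P2 (-41.0, -148.0): 123.2 m
P1 (-108.3, 24.9): 142.9 m
P4 (-36.6, 106.4): 156.8 m
P3 (-35.6, -209.3): 177.6 m
P5 (196.8, -99.0): 187.3 m
P7 (203.6, -190.5): 238.1 m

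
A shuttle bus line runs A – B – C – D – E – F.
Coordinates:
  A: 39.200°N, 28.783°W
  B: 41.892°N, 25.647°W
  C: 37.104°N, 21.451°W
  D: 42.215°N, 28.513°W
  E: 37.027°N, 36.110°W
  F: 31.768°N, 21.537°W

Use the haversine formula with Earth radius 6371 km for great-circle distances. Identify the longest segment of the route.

E–F

Leg distances:
A→B: 399.7 km
B→C: 642.5 km
C→D: 829.2 km
D→E: 868.9 km
E→F: 1457.3 km
The longest leg is E–F at 1457.3 km.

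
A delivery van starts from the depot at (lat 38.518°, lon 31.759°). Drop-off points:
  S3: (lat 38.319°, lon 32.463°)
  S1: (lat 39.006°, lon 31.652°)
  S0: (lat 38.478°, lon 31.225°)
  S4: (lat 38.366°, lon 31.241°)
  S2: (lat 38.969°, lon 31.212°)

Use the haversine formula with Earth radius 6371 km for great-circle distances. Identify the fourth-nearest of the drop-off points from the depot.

Distances from the depot ((lat 38.518°, lon 31.759°)):
S0: 46.7 km
S4: 48.2 km
S1: 55.1 km
S3: 65.2 km
S2: 69.0 km
The fourth-nearest is S3 at 65.2 km.

S3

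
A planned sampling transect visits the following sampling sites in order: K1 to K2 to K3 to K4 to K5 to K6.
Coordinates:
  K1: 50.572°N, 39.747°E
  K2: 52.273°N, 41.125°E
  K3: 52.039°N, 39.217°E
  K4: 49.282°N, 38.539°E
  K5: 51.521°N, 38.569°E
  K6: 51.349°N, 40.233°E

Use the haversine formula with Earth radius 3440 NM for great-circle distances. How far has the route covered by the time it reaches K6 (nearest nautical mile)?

551 NM

Leg distances:
K1→K2: 114.4 NM  (cumulative 114.4 NM)
K2→K3: 71.7 NM  (cumulative 186.1 NM)
K3→K4: 167.5 NM  (cumulative 353.6 NM)
K4→K5: 134.4 NM  (cumulative 488.0 NM)
K5→K6: 63.1 NM  (cumulative 551.2 NM)
Cumulative distance at K6 ≈ 551 NM.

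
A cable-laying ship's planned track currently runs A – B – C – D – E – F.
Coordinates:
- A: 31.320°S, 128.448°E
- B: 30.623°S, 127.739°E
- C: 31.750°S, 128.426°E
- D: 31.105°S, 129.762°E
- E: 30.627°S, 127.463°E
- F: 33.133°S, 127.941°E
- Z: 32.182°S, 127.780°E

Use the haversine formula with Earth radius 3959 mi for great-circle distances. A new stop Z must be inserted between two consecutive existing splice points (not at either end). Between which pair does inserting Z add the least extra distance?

Added distance for inserting Z between each consecutive pair:
A–B: 115.2 mi
B–C: 68.1 mi
C–D: 96.0 mi
D–E: 107.1 mi
E–F: 0.0 mi
Smallest added distance is 0.0 mi, inserting between E and F.

between E and F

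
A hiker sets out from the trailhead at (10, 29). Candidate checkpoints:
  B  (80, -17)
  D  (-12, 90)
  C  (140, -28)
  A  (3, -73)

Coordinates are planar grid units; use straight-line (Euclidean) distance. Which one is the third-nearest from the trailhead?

Distances from the trailhead ((10, 29)):
D: 64.8
B: 83.8
A: 102.2
C: 141.9
The third-nearest is A at 102.2.

A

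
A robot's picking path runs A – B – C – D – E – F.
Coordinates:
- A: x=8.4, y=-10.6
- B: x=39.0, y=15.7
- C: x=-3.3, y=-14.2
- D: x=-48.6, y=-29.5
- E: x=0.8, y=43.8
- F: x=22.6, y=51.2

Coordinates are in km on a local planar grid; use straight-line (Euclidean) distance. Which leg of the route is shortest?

Leg distances:
A→B: 40.3 km
B→C: 51.8 km
C→D: 47.8 km
D→E: 88.4 km
E→F: 23.0 km
The shortest leg is E–F at 23.0 km.

E–F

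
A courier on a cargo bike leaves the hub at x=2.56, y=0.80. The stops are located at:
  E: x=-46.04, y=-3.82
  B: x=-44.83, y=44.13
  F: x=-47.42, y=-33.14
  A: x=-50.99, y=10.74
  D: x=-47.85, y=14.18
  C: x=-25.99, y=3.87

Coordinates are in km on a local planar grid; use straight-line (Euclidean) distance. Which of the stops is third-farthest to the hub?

A

Distance to each, sorted:
B: 64.2 km
F: 60.4 km
A: 54.5 km
D: 52.2 km
E: 48.8 km
C: 28.7 km
The third-farthest is A at 54.5 km.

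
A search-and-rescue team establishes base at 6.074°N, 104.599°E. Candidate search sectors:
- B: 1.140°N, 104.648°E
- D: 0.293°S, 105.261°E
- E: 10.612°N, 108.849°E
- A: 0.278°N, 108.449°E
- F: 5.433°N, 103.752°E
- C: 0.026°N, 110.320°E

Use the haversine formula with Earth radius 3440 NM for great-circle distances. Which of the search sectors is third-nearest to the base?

E

Distances from the base (6.074°N, 104.599°E):
F: 63.6 NM
B: 296.2 NM
E: 371.4 NM
D: 384.3 NM
A: 417.5 NM
C: 499.4 NM
The third-nearest is E at 371.4 NM.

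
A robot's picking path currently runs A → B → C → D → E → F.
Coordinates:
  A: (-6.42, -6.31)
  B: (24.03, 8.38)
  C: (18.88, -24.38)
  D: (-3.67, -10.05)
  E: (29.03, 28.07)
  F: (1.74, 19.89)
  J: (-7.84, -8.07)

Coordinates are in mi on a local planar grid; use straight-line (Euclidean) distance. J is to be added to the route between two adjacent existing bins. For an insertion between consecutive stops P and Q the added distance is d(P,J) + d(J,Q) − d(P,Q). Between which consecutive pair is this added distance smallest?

between A and B

Added distance for inserting J between each consecutive pair:
A–B: 4.3 mi
B–C: 34.0 mi
C–D: 9.2 mi
D–E: 6.0 mi
E–F: 52.7 mi
Smallest added distance is 4.3 mi, inserting between A and B.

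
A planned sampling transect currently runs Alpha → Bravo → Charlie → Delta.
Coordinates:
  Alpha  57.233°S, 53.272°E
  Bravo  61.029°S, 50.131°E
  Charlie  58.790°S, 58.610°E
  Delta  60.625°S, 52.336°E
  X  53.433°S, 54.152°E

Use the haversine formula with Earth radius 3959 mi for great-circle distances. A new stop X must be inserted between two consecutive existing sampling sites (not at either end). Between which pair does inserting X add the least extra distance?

between Alpha and Bravo

Added distance for inserting X between each consecutive pair:
Alpha–Bravo: 525.7 mi
Bravo–Charlie: 621.9 mi
Charlie–Delta: 656.8 mi
Smallest added distance is 525.7 mi, inserting between Alpha and Bravo.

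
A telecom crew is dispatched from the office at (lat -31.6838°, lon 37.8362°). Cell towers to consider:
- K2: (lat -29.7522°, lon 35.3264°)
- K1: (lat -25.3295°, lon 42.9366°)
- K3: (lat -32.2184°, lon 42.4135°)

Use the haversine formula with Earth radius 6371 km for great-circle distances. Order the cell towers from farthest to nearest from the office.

Distance from the office at (lat -31.6838°, lon 37.8362°) to each:
K1 (lat -25.3295°, lon 42.9366°): 864.3 km
K3 (lat -32.2184°, lon 42.4135°): 435.9 km
K2 (lat -29.7522°, lon 35.3264°): 322.0 km

K1, K3, K2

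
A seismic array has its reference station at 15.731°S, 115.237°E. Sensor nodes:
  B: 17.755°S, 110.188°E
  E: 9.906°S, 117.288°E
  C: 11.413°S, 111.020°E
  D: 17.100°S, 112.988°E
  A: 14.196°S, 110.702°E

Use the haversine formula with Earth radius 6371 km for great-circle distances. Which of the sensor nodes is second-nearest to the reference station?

A

Distance to each, sorted:
D: 284.1 km
A: 516.2 km
B: 582.8 km
C: 662.0 km
E: 684.8 km
The second-nearest is A at 516.2 km.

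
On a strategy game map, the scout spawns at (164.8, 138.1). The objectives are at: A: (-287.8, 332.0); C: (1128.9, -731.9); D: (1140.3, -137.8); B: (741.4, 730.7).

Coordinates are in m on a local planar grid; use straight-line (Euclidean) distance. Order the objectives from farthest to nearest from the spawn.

Computing each straight-line distance from (164.8, 138.1):
C (1128.9, -731.9): 1298.6 m
D (1140.3, -137.8): 1013.8 m
B (741.4, 730.7): 826.8 m
A (-287.8, 332.0): 492.4 m

C, D, B, A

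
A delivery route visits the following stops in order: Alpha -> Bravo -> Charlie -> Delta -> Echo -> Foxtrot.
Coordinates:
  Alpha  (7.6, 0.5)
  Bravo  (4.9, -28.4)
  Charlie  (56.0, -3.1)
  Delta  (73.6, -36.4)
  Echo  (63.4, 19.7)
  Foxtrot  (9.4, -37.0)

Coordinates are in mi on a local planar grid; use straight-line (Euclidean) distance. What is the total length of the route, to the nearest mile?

259 mi

Leg distances:
Alpha→Bravo: 29.0 mi  (cumulative 29.0 mi)
Bravo→Charlie: 57.0 mi  (cumulative 86.0 mi)
Charlie→Delta: 37.7 mi  (cumulative 123.7 mi)
Delta→Echo: 57.0 mi  (cumulative 180.7 mi)
Echo→Foxtrot: 78.3 mi  (cumulative 259.0 mi)
Total route length ≈ 259 mi.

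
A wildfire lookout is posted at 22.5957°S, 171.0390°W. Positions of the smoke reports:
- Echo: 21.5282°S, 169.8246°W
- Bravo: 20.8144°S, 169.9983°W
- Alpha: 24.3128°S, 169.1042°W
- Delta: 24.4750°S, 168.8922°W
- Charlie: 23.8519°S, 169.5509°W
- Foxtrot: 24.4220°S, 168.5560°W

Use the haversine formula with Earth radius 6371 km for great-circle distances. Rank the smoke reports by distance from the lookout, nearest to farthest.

Echo, Charlie, Bravo, Alpha, Delta, Foxtrot

Computing each great-circle distance from 22.5957°S, 171.0390°W:
Echo 21.5282°S, 169.8246°W: 172.5 km
Charlie 23.8519°S, 169.5509°W: 206.5 km
Bravo 20.8144°S, 169.9983°W: 225.4 km
Alpha 24.3128°S, 169.1042°W: 274.6 km
Delta 24.4750°S, 168.8922°W: 302.6 km
Foxtrot 24.4220°S, 168.5560°W: 324.5 km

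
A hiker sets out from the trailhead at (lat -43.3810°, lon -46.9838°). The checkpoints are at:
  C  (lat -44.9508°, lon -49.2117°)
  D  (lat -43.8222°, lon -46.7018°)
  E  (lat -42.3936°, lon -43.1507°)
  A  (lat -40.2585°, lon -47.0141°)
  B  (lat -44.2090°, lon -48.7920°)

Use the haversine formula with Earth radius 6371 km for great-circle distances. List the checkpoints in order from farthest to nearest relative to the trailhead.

A, E, C, B, D

Distances from the trailhead:
A (lat -40.2585°, lon -47.0141°): 347.2 km
E (lat -42.3936°, lon -43.1507°): 331.0 km
C (lat -44.9508°, lon -49.2117°): 249.1 km
B (lat -44.2090°, lon -48.7920°): 171.9 km
D (lat -43.8222°, lon -46.7018°): 54.1 km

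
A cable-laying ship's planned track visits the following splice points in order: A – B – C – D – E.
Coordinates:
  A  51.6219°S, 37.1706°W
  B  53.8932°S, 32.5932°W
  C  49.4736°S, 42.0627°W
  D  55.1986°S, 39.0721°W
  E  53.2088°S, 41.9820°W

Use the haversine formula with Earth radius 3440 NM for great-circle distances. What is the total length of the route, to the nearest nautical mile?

Leg distances:
A→B: 215.0 NM  (cumulative 215.0 NM)
B→C: 440.6 NM  (cumulative 655.6 NM)
C→D: 360.7 NM  (cumulative 1016.3 NM)
D→E: 157.2 NM  (cumulative 1173.5 NM)
Total route length ≈ 1174 NM.

1174 NM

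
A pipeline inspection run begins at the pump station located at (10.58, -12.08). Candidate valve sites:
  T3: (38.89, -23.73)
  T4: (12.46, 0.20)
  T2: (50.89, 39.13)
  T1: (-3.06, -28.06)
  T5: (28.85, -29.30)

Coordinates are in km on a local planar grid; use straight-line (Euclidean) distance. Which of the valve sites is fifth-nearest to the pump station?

T2

Distance to each, sorted:
T4: 12.4 km
T1: 21.0 km
T5: 25.1 km
T3: 30.6 km
T2: 65.2 km
The fifth-nearest is T2 at 65.2 km.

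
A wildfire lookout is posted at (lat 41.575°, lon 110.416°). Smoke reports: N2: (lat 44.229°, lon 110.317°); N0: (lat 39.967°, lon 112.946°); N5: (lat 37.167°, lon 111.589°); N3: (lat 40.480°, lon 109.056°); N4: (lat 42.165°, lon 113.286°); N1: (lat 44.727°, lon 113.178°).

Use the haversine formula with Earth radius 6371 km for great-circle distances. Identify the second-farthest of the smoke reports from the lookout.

Distances from the lookout ((lat 41.575°, lon 110.416°)):
N5: 500.4 km
N1: 415.9 km
N2: 295.2 km
N0: 278.1 km
N4: 246.5 km
N3: 166.8 km
The second-farthest is N1 at 415.9 km.

N1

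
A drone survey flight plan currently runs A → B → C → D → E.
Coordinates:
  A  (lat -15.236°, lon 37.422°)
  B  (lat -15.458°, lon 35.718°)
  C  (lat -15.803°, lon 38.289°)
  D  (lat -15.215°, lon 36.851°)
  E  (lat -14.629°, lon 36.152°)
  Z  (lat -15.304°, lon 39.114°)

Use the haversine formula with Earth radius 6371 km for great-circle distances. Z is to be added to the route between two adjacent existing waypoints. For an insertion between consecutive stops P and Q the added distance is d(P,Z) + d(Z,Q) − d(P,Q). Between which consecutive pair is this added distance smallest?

Added distance for inserting Z between each consecutive pair:
A–B: 361.8 km
B–C: 190.9 km
C–D: 179.9 km
D–E: 470.4 km
Smallest added distance is 179.9 km, inserting between C and D.

between C and D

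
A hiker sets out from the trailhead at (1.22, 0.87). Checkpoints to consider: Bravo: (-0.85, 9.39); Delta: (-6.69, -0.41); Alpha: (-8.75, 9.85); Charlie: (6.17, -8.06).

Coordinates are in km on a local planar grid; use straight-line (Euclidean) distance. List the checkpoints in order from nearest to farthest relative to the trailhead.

Delta, Bravo, Charlie, Alpha

Distance from the trailhead at (1.22, 0.87) to each:
Delta (-6.69, -0.41): 8.0 km
Bravo (-0.85, 9.39): 8.8 km
Charlie (6.17, -8.06): 10.2 km
Alpha (-8.75, 9.85): 13.4 km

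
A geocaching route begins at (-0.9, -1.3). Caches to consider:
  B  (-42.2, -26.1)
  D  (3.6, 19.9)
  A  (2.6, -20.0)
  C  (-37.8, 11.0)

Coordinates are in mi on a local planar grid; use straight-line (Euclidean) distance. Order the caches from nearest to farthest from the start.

A, D, C, B

Distances from the start:
A (2.6, -20.0): 19.0 mi
D (3.6, 19.9): 21.7 mi
C (-37.8, 11.0): 38.9 mi
B (-42.2, -26.1): 48.2 mi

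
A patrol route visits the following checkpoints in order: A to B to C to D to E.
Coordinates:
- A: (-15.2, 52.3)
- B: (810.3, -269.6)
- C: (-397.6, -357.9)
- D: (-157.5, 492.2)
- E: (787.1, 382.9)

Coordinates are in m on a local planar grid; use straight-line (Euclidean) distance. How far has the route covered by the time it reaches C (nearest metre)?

2097 m

Leg distances:
A→B: 886.0 m  (cumulative 886.0 m)
B→C: 1211.1 m  (cumulative 2097.2 m)
Cumulative distance at C ≈ 2097 m.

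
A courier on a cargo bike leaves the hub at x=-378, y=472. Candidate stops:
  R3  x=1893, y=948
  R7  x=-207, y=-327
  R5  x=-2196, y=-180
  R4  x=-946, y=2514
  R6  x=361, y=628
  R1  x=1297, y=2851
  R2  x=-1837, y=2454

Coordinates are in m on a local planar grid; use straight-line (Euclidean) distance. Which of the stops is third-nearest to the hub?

R5

Distances from the hub (x=-378, y=472):
R6: 755.3 m
R7: 817.1 m
R5: 1931.4 m
R4: 2119.5 m
R3: 2320.3 m
R2: 2461.1 m
R1: 2909.5 m
The third-nearest is R5 at 1931.4 m.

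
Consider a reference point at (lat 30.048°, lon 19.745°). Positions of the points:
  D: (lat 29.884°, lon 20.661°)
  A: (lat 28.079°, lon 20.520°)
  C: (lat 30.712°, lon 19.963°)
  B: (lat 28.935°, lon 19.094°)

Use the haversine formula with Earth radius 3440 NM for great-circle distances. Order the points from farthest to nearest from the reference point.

A, B, D, C

Distance from the reference point at (lat 30.048°, lon 19.745°) to each:
A (lat 28.079°, lon 20.520°): 125.0 NM
B (lat 28.935°, lon 19.094°): 75.0 NM
D (lat 29.884°, lon 20.661°): 48.7 NM
C (lat 30.712°, lon 19.963°): 41.4 NM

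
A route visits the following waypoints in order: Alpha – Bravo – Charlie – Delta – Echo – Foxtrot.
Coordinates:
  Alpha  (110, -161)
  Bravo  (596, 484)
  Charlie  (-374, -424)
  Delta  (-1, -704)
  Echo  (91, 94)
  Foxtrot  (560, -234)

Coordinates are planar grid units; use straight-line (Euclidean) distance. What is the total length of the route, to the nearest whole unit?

Leg distances:
Alpha→Bravo: 807.6  (cumulative 807.6)
Bravo→Charlie: 1328.7  (cumulative 2136.3)
Charlie→Delta: 466.4  (cumulative 2602.7)
Delta→Echo: 803.3  (cumulative 3406.0)
Echo→Foxtrot: 572.3  (cumulative 3978.3)
Total route length ≈ 3978.

3978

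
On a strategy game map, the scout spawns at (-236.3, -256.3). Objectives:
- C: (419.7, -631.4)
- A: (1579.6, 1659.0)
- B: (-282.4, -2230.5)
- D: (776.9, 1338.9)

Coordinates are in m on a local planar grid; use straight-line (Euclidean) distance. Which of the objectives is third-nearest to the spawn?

B

Distance to each, sorted:
C: 755.7 m
D: 1889.8 m
B: 1974.7 m
A: 2639.3 m
The third-nearest is B at 1974.7 m.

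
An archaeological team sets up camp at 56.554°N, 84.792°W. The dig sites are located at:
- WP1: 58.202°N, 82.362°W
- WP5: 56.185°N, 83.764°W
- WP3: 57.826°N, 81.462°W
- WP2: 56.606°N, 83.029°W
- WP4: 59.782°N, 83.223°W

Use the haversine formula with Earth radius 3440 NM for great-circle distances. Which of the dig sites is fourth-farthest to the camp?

WP2

Distances from the camp (56.554°N, 84.792°W):
WP4: 200.1 NM
WP3: 132.5 NM
WP1: 126.4 NM
WP2: 58.4 NM
WP5: 40.7 NM
The fourth-farthest is WP2 at 58.4 NM.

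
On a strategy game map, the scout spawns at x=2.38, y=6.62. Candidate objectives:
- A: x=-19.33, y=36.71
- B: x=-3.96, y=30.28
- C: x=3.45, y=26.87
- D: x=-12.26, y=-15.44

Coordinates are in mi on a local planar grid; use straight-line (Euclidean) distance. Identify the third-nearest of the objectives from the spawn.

D

Distance to each, sorted:
C: 20.3 mi
B: 24.5 mi
D: 26.5 mi
A: 37.1 mi
The third-nearest is D at 26.5 mi.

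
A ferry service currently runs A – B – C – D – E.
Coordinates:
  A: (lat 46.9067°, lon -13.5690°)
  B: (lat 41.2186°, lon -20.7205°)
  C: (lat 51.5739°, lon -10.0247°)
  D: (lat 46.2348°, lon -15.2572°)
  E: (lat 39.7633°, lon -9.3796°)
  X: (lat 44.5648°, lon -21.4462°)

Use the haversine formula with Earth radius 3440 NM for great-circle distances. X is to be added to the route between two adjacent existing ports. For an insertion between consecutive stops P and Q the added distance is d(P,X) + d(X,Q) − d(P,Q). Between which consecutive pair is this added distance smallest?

Added distance for inserting X between each consecutive pair:
A–B: 102.2 NM
B–C: 62.6 NM
C–D: 519.2 NM
D–E: 421.9 NM
Smallest added distance is 62.6 NM, inserting between B and C.

between B and C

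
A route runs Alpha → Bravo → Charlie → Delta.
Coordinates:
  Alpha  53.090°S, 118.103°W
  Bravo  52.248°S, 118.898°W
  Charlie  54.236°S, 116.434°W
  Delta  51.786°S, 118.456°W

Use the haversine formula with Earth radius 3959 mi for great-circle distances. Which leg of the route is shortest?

Leg distances:
Alpha→Bravo: 67.0 mi
Bravo→Charlie: 171.0 mi
Charlie→Delta: 189.0 mi
The shortest leg is Alpha–Bravo at 67.0 mi.

Alpha–Bravo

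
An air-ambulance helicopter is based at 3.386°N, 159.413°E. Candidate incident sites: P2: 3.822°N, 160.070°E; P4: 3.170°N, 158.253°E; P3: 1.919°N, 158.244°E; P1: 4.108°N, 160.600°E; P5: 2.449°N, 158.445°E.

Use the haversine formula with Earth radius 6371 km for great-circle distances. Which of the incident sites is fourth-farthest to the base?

P4

Distances from the base (3.386°N, 159.413°E):
P3: 208.5 km
P1: 154.2 km
P5: 149.7 km
P4: 131.0 km
P2: 87.6 km
The fourth-farthest is P4 at 131.0 km.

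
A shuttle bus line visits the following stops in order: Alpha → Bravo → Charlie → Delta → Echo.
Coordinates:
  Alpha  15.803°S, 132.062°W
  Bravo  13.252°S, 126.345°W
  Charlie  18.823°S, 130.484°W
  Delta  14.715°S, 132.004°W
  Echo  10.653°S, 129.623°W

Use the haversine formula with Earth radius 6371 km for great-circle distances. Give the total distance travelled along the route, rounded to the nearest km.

2443 km

Leg distances:
Alpha→Bravo: 677.5 km  (cumulative 677.5 km)
Bravo→Charlie: 761.0 km  (cumulative 1438.6 km)
Charlie→Delta: 484.6 km  (cumulative 1923.2 km)
Delta→Echo: 520.3 km  (cumulative 2443.5 km)
Total route length ≈ 2443 km.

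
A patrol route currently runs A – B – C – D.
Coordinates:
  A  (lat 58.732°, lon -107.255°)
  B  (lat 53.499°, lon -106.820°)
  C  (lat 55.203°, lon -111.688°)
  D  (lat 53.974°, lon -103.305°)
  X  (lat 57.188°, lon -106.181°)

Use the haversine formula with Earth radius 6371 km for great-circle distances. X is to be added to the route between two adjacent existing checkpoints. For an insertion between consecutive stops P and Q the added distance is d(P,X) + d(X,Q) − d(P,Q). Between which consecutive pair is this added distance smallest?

between A and B

Added distance for inserting X between each consecutive pair:
A–B: 12.7 km
B–C: 450.0 km
C–D: 249.4 km
Smallest added distance is 12.7 km, inserting between A and B.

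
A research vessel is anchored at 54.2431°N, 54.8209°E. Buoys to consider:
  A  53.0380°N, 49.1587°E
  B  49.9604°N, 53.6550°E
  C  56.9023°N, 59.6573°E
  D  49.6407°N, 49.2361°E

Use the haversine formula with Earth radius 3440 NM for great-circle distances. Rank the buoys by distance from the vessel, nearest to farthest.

A, C, B, D

Distances from the vessel:
A 53.0380°N, 49.1587°E: 214.1 NM
C 56.9023°N, 59.6573°E: 228.9 NM
B 49.9604°N, 53.6550°E: 260.7 NM
D 49.6407°N, 49.2361°E: 344.9 NM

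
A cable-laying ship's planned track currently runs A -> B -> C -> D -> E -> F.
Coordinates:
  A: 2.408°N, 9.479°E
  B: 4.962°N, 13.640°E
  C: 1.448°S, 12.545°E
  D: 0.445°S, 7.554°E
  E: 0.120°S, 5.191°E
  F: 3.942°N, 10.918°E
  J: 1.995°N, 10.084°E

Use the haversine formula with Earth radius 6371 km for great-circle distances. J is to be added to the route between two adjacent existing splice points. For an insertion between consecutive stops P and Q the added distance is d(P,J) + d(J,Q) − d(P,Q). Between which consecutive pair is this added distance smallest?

between E and F

Added distance for inserting J between each consecutive pair:
A–B: 53.7 km
B–C: 261.9 km
C–D: 295.4 km
D–E: 718.2 km
E–F: 47.8 km
Smallest added distance is 47.8 km, inserting between E and F.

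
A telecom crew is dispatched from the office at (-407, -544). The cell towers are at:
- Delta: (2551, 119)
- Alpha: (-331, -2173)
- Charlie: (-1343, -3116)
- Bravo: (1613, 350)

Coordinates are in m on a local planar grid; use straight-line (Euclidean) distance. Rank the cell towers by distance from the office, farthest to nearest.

Distances from the office:
Delta (2551, 119): 3031.4 m
Charlie (-1343, -3116): 2737.0 m
Bravo (1613, 350): 2209.0 m
Alpha (-331, -2173): 1630.8 m

Delta, Charlie, Bravo, Alpha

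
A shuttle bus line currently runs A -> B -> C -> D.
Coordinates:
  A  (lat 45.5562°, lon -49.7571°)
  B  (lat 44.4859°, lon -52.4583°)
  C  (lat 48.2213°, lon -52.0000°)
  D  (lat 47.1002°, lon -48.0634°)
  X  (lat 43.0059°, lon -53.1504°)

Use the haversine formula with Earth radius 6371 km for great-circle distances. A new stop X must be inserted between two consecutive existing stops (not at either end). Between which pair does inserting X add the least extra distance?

between A and B

Added distance for inserting X between each consecutive pair:
A–B: 321.9 km
B–C: 343.6 km
C–D: 872.2 km
Smallest added distance is 321.9 km, inserting between A and B.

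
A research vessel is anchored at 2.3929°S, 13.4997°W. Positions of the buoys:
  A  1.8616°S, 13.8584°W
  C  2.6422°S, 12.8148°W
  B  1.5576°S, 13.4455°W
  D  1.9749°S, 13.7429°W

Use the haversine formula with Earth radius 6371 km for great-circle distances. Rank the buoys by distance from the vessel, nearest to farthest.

D, A, C, B

Distance from the vessel at 2.3929°S, 13.4997°W to each:
D 1.9749°S, 13.7429°W: 53.8 km
A 1.8616°S, 13.8584°W: 71.3 km
C 2.6422°S, 12.8148°W: 81.0 km
B 1.5576°S, 13.4455°W: 93.1 km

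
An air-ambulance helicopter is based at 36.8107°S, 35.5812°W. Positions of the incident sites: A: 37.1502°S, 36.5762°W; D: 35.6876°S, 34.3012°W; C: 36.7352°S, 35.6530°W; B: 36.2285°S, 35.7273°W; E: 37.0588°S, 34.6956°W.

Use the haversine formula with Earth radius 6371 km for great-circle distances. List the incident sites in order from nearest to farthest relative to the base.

C, B, E, A, D

Computing each great-circle distance from 36.8107°S, 35.5812°W:
C 36.7352°S, 35.6530°W: 10.6 km
B 36.2285°S, 35.7273°W: 66.0 km
E 37.0588°S, 34.6956°W: 83.4 km
A 37.1502°S, 36.5762°W: 96.1 km
D 35.6876°S, 34.3012°W: 169.6 km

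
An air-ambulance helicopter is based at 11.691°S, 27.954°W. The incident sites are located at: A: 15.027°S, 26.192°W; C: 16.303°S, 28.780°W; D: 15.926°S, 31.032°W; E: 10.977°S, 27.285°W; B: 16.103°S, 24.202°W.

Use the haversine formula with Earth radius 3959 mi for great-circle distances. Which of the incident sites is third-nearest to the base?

Distance to each, sorted:
E: 67.0 mi
A: 259.2 mi
C: 323.5 mi
D: 358.1 mi
B: 395.3 mi
The third-nearest is C at 323.5 mi.

C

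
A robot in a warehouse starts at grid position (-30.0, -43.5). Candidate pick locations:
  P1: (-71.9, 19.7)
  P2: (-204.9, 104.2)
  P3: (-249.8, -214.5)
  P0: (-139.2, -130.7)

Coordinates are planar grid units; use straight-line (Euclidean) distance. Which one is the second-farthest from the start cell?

Distances from the start cell ((-30.0, -43.5)):
P3: 278.5
P2: 228.9
P0: 139.7
P1: 75.8
The second-farthest is P2 at 228.9.

P2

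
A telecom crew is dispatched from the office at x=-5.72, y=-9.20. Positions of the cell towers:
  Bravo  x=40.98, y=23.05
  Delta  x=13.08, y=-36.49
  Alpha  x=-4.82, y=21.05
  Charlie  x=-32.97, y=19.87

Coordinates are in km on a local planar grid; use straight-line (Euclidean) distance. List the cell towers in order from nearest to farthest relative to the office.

Distance from the office at x=-5.72, y=-9.20 to each:
Alpha x=-4.82, y=21.05: 30.3 km
Delta x=13.08, y=-36.49: 33.1 km
Charlie x=-32.97, y=19.87: 39.8 km
Bravo x=40.98, y=23.05: 56.8 km

Alpha, Delta, Charlie, Bravo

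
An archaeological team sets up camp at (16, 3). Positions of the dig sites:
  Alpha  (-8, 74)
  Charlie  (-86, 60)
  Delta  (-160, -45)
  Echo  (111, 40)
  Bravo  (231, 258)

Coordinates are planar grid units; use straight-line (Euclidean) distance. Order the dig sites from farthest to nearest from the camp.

Bravo, Delta, Charlie, Echo, Alpha

Distances from the camp:
Bravo (231, 258): 333.5
Delta (-160, -45): 182.4
Charlie (-86, 60): 116.8
Echo (111, 40): 102.0
Alpha (-8, 74): 74.9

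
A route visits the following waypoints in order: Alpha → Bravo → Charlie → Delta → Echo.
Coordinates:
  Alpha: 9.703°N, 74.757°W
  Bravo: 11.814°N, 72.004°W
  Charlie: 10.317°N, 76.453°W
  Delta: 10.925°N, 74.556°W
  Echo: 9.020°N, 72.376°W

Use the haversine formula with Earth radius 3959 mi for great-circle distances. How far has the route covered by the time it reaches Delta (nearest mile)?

Leg distances:
Alpha→Bravo: 237.1 mi  (cumulative 237.1 mi)
Bravo→Charlie: 318.9 mi  (cumulative 556.0 mi)
Charlie→Delta: 135.5 mi  (cumulative 691.5 mi)
Cumulative distance at Delta ≈ 691 mi.

691 mi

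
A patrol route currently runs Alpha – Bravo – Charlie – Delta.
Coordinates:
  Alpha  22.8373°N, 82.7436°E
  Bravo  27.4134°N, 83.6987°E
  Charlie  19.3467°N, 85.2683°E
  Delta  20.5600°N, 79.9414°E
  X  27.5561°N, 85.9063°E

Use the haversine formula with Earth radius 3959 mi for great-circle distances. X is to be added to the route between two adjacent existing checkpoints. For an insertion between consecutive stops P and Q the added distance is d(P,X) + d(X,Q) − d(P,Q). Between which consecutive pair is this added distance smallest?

between Bravo and Charlie

Added distance for inserting X between each consecutive pair:
Alpha–Bravo: 195.2 mi
Bravo–Charlie: 138.2 mi
Charlie–Delta: 825.1 mi
Smallest added distance is 138.2 mi, inserting between Bravo and Charlie.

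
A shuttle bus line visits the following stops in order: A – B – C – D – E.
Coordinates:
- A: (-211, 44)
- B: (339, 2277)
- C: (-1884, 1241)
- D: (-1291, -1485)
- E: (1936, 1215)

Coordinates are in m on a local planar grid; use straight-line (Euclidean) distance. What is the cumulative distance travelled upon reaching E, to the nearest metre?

Leg distances:
A→B: 2299.7 m  (cumulative 2299.7 m)
B→C: 2452.6 m  (cumulative 4752.3 m)
C→D: 2789.8 m  (cumulative 7542.0 m)
D→E: 4207.6 m  (cumulative 11749.6 m)
Cumulative distance at E ≈ 11750 m.

11750 m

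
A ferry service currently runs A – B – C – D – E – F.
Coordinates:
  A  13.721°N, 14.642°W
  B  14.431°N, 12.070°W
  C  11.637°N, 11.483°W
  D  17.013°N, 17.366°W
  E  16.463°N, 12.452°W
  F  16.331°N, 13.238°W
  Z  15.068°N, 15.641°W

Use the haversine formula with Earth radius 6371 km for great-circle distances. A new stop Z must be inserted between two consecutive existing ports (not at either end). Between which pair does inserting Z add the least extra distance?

between C and D

Added distance for inserting Z between each consecutive pair:
A–B: 286.5 km
B–C: 663.1 km
C–D: 2.9 km
D–E: 132.2 km
E–F: 582.8 km
Smallest added distance is 2.9 km, inserting between C and D.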